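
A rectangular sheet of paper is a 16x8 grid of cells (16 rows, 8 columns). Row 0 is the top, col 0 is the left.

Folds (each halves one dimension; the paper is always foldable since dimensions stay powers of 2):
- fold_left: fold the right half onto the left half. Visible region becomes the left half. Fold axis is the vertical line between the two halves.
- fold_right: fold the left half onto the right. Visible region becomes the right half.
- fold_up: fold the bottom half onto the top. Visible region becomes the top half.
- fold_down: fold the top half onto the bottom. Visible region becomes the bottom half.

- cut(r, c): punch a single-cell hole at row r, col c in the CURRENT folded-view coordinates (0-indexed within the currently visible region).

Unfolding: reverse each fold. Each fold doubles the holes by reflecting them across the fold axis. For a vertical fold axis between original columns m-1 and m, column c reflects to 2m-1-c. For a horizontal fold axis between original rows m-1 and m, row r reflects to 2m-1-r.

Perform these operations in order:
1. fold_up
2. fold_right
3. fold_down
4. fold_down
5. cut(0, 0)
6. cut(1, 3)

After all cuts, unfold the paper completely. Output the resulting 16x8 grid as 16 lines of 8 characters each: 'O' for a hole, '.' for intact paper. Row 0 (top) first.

Answer: O......O
...OO...
...OO...
O......O
O......O
...OO...
...OO...
O......O
O......O
...OO...
...OO...
O......O
O......O
...OO...
...OO...
O......O

Derivation:
Op 1 fold_up: fold axis h@8; visible region now rows[0,8) x cols[0,8) = 8x8
Op 2 fold_right: fold axis v@4; visible region now rows[0,8) x cols[4,8) = 8x4
Op 3 fold_down: fold axis h@4; visible region now rows[4,8) x cols[4,8) = 4x4
Op 4 fold_down: fold axis h@6; visible region now rows[6,8) x cols[4,8) = 2x4
Op 5 cut(0, 0): punch at orig (6,4); cuts so far [(6, 4)]; region rows[6,8) x cols[4,8) = 2x4
Op 6 cut(1, 3): punch at orig (7,7); cuts so far [(6, 4), (7, 7)]; region rows[6,8) x cols[4,8) = 2x4
Unfold 1 (reflect across h@6): 4 holes -> [(4, 7), (5, 4), (6, 4), (7, 7)]
Unfold 2 (reflect across h@4): 8 holes -> [(0, 7), (1, 4), (2, 4), (3, 7), (4, 7), (5, 4), (6, 4), (7, 7)]
Unfold 3 (reflect across v@4): 16 holes -> [(0, 0), (0, 7), (1, 3), (1, 4), (2, 3), (2, 4), (3, 0), (3, 7), (4, 0), (4, 7), (5, 3), (5, 4), (6, 3), (6, 4), (7, 0), (7, 7)]
Unfold 4 (reflect across h@8): 32 holes -> [(0, 0), (0, 7), (1, 3), (1, 4), (2, 3), (2, 4), (3, 0), (3, 7), (4, 0), (4, 7), (5, 3), (5, 4), (6, 3), (6, 4), (7, 0), (7, 7), (8, 0), (8, 7), (9, 3), (9, 4), (10, 3), (10, 4), (11, 0), (11, 7), (12, 0), (12, 7), (13, 3), (13, 4), (14, 3), (14, 4), (15, 0), (15, 7)]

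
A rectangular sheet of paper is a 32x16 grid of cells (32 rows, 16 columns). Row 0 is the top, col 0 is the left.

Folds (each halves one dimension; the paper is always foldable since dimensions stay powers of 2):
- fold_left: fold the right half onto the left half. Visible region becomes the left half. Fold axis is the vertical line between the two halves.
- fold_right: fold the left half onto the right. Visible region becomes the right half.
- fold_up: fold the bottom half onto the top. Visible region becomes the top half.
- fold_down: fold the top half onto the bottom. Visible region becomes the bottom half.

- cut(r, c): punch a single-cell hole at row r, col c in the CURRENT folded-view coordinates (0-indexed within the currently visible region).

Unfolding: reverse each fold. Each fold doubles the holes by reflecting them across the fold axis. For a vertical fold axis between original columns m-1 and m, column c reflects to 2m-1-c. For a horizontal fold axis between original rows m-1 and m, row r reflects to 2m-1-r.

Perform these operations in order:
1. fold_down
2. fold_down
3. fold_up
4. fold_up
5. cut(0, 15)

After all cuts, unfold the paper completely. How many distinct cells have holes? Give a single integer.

Answer: 16

Derivation:
Op 1 fold_down: fold axis h@16; visible region now rows[16,32) x cols[0,16) = 16x16
Op 2 fold_down: fold axis h@24; visible region now rows[24,32) x cols[0,16) = 8x16
Op 3 fold_up: fold axis h@28; visible region now rows[24,28) x cols[0,16) = 4x16
Op 4 fold_up: fold axis h@26; visible region now rows[24,26) x cols[0,16) = 2x16
Op 5 cut(0, 15): punch at orig (24,15); cuts so far [(24, 15)]; region rows[24,26) x cols[0,16) = 2x16
Unfold 1 (reflect across h@26): 2 holes -> [(24, 15), (27, 15)]
Unfold 2 (reflect across h@28): 4 holes -> [(24, 15), (27, 15), (28, 15), (31, 15)]
Unfold 3 (reflect across h@24): 8 holes -> [(16, 15), (19, 15), (20, 15), (23, 15), (24, 15), (27, 15), (28, 15), (31, 15)]
Unfold 4 (reflect across h@16): 16 holes -> [(0, 15), (3, 15), (4, 15), (7, 15), (8, 15), (11, 15), (12, 15), (15, 15), (16, 15), (19, 15), (20, 15), (23, 15), (24, 15), (27, 15), (28, 15), (31, 15)]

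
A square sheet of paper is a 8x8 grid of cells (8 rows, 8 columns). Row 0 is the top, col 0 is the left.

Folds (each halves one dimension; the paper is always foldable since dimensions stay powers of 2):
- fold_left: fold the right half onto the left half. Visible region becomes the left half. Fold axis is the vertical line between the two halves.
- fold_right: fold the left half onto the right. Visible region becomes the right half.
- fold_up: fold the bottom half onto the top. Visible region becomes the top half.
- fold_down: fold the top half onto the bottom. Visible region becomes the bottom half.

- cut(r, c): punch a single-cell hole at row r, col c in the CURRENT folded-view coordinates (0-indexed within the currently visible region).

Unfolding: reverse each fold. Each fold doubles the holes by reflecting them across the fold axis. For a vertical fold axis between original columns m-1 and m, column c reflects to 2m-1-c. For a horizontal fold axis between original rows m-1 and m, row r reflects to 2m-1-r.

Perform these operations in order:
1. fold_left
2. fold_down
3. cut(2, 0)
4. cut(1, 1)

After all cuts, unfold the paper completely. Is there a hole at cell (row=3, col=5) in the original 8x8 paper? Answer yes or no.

Answer: no

Derivation:
Op 1 fold_left: fold axis v@4; visible region now rows[0,8) x cols[0,4) = 8x4
Op 2 fold_down: fold axis h@4; visible region now rows[4,8) x cols[0,4) = 4x4
Op 3 cut(2, 0): punch at orig (6,0); cuts so far [(6, 0)]; region rows[4,8) x cols[0,4) = 4x4
Op 4 cut(1, 1): punch at orig (5,1); cuts so far [(5, 1), (6, 0)]; region rows[4,8) x cols[0,4) = 4x4
Unfold 1 (reflect across h@4): 4 holes -> [(1, 0), (2, 1), (5, 1), (6, 0)]
Unfold 2 (reflect across v@4): 8 holes -> [(1, 0), (1, 7), (2, 1), (2, 6), (5, 1), (5, 6), (6, 0), (6, 7)]
Holes: [(1, 0), (1, 7), (2, 1), (2, 6), (5, 1), (5, 6), (6, 0), (6, 7)]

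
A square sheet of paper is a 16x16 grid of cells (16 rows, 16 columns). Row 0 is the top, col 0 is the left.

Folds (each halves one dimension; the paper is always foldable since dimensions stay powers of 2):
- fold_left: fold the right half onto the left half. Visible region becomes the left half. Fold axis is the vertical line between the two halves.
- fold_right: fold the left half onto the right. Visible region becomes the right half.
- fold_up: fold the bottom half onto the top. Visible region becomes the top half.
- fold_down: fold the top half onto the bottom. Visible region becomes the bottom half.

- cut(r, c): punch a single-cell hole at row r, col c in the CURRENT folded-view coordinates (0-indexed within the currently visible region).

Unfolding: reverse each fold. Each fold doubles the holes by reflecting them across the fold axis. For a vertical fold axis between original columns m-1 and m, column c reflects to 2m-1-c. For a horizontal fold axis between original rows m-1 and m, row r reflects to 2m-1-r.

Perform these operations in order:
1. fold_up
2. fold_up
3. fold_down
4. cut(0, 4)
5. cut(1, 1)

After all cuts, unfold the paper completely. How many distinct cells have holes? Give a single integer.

Op 1 fold_up: fold axis h@8; visible region now rows[0,8) x cols[0,16) = 8x16
Op 2 fold_up: fold axis h@4; visible region now rows[0,4) x cols[0,16) = 4x16
Op 3 fold_down: fold axis h@2; visible region now rows[2,4) x cols[0,16) = 2x16
Op 4 cut(0, 4): punch at orig (2,4); cuts so far [(2, 4)]; region rows[2,4) x cols[0,16) = 2x16
Op 5 cut(1, 1): punch at orig (3,1); cuts so far [(2, 4), (3, 1)]; region rows[2,4) x cols[0,16) = 2x16
Unfold 1 (reflect across h@2): 4 holes -> [(0, 1), (1, 4), (2, 4), (3, 1)]
Unfold 2 (reflect across h@4): 8 holes -> [(0, 1), (1, 4), (2, 4), (3, 1), (4, 1), (5, 4), (6, 4), (7, 1)]
Unfold 3 (reflect across h@8): 16 holes -> [(0, 1), (1, 4), (2, 4), (3, 1), (4, 1), (5, 4), (6, 4), (7, 1), (8, 1), (9, 4), (10, 4), (11, 1), (12, 1), (13, 4), (14, 4), (15, 1)]

Answer: 16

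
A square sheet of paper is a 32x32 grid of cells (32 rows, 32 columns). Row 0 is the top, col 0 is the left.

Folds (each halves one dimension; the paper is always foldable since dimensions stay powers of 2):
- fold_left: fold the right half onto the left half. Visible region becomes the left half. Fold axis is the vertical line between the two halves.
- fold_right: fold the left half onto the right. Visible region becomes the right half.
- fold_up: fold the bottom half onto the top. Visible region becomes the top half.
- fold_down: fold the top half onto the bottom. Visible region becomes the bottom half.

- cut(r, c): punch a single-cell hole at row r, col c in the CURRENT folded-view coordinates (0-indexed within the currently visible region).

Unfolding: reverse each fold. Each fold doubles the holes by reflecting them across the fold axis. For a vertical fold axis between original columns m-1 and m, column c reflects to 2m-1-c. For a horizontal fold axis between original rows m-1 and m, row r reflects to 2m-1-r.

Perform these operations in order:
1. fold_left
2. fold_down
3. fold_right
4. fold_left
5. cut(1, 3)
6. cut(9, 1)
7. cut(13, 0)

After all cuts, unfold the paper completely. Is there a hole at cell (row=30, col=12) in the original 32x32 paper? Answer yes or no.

Op 1 fold_left: fold axis v@16; visible region now rows[0,32) x cols[0,16) = 32x16
Op 2 fold_down: fold axis h@16; visible region now rows[16,32) x cols[0,16) = 16x16
Op 3 fold_right: fold axis v@8; visible region now rows[16,32) x cols[8,16) = 16x8
Op 4 fold_left: fold axis v@12; visible region now rows[16,32) x cols[8,12) = 16x4
Op 5 cut(1, 3): punch at orig (17,11); cuts so far [(17, 11)]; region rows[16,32) x cols[8,12) = 16x4
Op 6 cut(9, 1): punch at orig (25,9); cuts so far [(17, 11), (25, 9)]; region rows[16,32) x cols[8,12) = 16x4
Op 7 cut(13, 0): punch at orig (29,8); cuts so far [(17, 11), (25, 9), (29, 8)]; region rows[16,32) x cols[8,12) = 16x4
Unfold 1 (reflect across v@12): 6 holes -> [(17, 11), (17, 12), (25, 9), (25, 14), (29, 8), (29, 15)]
Unfold 2 (reflect across v@8): 12 holes -> [(17, 3), (17, 4), (17, 11), (17, 12), (25, 1), (25, 6), (25, 9), (25, 14), (29, 0), (29, 7), (29, 8), (29, 15)]
Unfold 3 (reflect across h@16): 24 holes -> [(2, 0), (2, 7), (2, 8), (2, 15), (6, 1), (6, 6), (6, 9), (6, 14), (14, 3), (14, 4), (14, 11), (14, 12), (17, 3), (17, 4), (17, 11), (17, 12), (25, 1), (25, 6), (25, 9), (25, 14), (29, 0), (29, 7), (29, 8), (29, 15)]
Unfold 4 (reflect across v@16): 48 holes -> [(2, 0), (2, 7), (2, 8), (2, 15), (2, 16), (2, 23), (2, 24), (2, 31), (6, 1), (6, 6), (6, 9), (6, 14), (6, 17), (6, 22), (6, 25), (6, 30), (14, 3), (14, 4), (14, 11), (14, 12), (14, 19), (14, 20), (14, 27), (14, 28), (17, 3), (17, 4), (17, 11), (17, 12), (17, 19), (17, 20), (17, 27), (17, 28), (25, 1), (25, 6), (25, 9), (25, 14), (25, 17), (25, 22), (25, 25), (25, 30), (29, 0), (29, 7), (29, 8), (29, 15), (29, 16), (29, 23), (29, 24), (29, 31)]
Holes: [(2, 0), (2, 7), (2, 8), (2, 15), (2, 16), (2, 23), (2, 24), (2, 31), (6, 1), (6, 6), (6, 9), (6, 14), (6, 17), (6, 22), (6, 25), (6, 30), (14, 3), (14, 4), (14, 11), (14, 12), (14, 19), (14, 20), (14, 27), (14, 28), (17, 3), (17, 4), (17, 11), (17, 12), (17, 19), (17, 20), (17, 27), (17, 28), (25, 1), (25, 6), (25, 9), (25, 14), (25, 17), (25, 22), (25, 25), (25, 30), (29, 0), (29, 7), (29, 8), (29, 15), (29, 16), (29, 23), (29, 24), (29, 31)]

Answer: no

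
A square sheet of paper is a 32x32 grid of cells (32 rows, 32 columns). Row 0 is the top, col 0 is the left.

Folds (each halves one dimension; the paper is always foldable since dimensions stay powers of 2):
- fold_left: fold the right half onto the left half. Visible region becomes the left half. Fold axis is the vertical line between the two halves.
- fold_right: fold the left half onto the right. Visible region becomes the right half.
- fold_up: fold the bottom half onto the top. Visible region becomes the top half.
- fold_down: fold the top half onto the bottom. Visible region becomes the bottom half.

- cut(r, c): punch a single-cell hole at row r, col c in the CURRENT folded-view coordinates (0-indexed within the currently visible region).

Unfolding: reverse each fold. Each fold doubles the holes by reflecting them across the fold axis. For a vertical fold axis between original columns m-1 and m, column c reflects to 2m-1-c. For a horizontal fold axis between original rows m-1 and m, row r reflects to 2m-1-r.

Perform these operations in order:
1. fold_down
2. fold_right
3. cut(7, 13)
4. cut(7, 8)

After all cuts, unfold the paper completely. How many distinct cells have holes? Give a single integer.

Op 1 fold_down: fold axis h@16; visible region now rows[16,32) x cols[0,32) = 16x32
Op 2 fold_right: fold axis v@16; visible region now rows[16,32) x cols[16,32) = 16x16
Op 3 cut(7, 13): punch at orig (23,29); cuts so far [(23, 29)]; region rows[16,32) x cols[16,32) = 16x16
Op 4 cut(7, 8): punch at orig (23,24); cuts so far [(23, 24), (23, 29)]; region rows[16,32) x cols[16,32) = 16x16
Unfold 1 (reflect across v@16): 4 holes -> [(23, 2), (23, 7), (23, 24), (23, 29)]
Unfold 2 (reflect across h@16): 8 holes -> [(8, 2), (8, 7), (8, 24), (8, 29), (23, 2), (23, 7), (23, 24), (23, 29)]

Answer: 8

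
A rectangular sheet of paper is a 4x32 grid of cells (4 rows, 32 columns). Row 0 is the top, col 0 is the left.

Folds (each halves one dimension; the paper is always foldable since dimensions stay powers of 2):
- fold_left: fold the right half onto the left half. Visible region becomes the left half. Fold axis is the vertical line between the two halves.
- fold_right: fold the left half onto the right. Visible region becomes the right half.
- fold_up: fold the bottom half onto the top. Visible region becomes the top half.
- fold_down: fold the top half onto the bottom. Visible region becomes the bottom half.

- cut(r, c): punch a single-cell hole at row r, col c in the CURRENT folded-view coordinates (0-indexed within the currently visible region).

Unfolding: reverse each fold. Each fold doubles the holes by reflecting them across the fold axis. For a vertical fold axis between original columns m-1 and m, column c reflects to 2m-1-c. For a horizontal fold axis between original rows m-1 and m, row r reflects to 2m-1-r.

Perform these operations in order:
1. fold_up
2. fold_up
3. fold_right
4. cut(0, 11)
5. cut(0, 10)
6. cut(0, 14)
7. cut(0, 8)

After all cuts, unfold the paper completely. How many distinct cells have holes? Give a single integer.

Answer: 32

Derivation:
Op 1 fold_up: fold axis h@2; visible region now rows[0,2) x cols[0,32) = 2x32
Op 2 fold_up: fold axis h@1; visible region now rows[0,1) x cols[0,32) = 1x32
Op 3 fold_right: fold axis v@16; visible region now rows[0,1) x cols[16,32) = 1x16
Op 4 cut(0, 11): punch at orig (0,27); cuts so far [(0, 27)]; region rows[0,1) x cols[16,32) = 1x16
Op 5 cut(0, 10): punch at orig (0,26); cuts so far [(0, 26), (0, 27)]; region rows[0,1) x cols[16,32) = 1x16
Op 6 cut(0, 14): punch at orig (0,30); cuts so far [(0, 26), (0, 27), (0, 30)]; region rows[0,1) x cols[16,32) = 1x16
Op 7 cut(0, 8): punch at orig (0,24); cuts so far [(0, 24), (0, 26), (0, 27), (0, 30)]; region rows[0,1) x cols[16,32) = 1x16
Unfold 1 (reflect across v@16): 8 holes -> [(0, 1), (0, 4), (0, 5), (0, 7), (0, 24), (0, 26), (0, 27), (0, 30)]
Unfold 2 (reflect across h@1): 16 holes -> [(0, 1), (0, 4), (0, 5), (0, 7), (0, 24), (0, 26), (0, 27), (0, 30), (1, 1), (1, 4), (1, 5), (1, 7), (1, 24), (1, 26), (1, 27), (1, 30)]
Unfold 3 (reflect across h@2): 32 holes -> [(0, 1), (0, 4), (0, 5), (0, 7), (0, 24), (0, 26), (0, 27), (0, 30), (1, 1), (1, 4), (1, 5), (1, 7), (1, 24), (1, 26), (1, 27), (1, 30), (2, 1), (2, 4), (2, 5), (2, 7), (2, 24), (2, 26), (2, 27), (2, 30), (3, 1), (3, 4), (3, 5), (3, 7), (3, 24), (3, 26), (3, 27), (3, 30)]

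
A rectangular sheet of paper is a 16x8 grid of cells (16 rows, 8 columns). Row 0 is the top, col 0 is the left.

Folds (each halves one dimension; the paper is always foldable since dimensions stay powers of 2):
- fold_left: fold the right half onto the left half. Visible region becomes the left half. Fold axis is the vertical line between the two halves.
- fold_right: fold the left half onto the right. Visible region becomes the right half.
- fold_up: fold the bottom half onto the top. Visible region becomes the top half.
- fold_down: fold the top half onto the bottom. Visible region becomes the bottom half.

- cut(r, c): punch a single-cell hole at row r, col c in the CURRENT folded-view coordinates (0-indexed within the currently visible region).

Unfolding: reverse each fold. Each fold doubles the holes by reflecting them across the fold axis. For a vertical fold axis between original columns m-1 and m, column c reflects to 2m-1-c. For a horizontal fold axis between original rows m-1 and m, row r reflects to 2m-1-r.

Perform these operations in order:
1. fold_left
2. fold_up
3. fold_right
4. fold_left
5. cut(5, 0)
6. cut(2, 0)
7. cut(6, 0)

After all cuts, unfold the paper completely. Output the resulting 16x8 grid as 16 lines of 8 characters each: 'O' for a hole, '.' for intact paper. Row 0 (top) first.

Op 1 fold_left: fold axis v@4; visible region now rows[0,16) x cols[0,4) = 16x4
Op 2 fold_up: fold axis h@8; visible region now rows[0,8) x cols[0,4) = 8x4
Op 3 fold_right: fold axis v@2; visible region now rows[0,8) x cols[2,4) = 8x2
Op 4 fold_left: fold axis v@3; visible region now rows[0,8) x cols[2,3) = 8x1
Op 5 cut(5, 0): punch at orig (5,2); cuts so far [(5, 2)]; region rows[0,8) x cols[2,3) = 8x1
Op 6 cut(2, 0): punch at orig (2,2); cuts so far [(2, 2), (5, 2)]; region rows[0,8) x cols[2,3) = 8x1
Op 7 cut(6, 0): punch at orig (6,2); cuts so far [(2, 2), (5, 2), (6, 2)]; region rows[0,8) x cols[2,3) = 8x1
Unfold 1 (reflect across v@3): 6 holes -> [(2, 2), (2, 3), (5, 2), (5, 3), (6, 2), (6, 3)]
Unfold 2 (reflect across v@2): 12 holes -> [(2, 0), (2, 1), (2, 2), (2, 3), (5, 0), (5, 1), (5, 2), (5, 3), (6, 0), (6, 1), (6, 2), (6, 3)]
Unfold 3 (reflect across h@8): 24 holes -> [(2, 0), (2, 1), (2, 2), (2, 3), (5, 0), (5, 1), (5, 2), (5, 3), (6, 0), (6, 1), (6, 2), (6, 3), (9, 0), (9, 1), (9, 2), (9, 3), (10, 0), (10, 1), (10, 2), (10, 3), (13, 0), (13, 1), (13, 2), (13, 3)]
Unfold 4 (reflect across v@4): 48 holes -> [(2, 0), (2, 1), (2, 2), (2, 3), (2, 4), (2, 5), (2, 6), (2, 7), (5, 0), (5, 1), (5, 2), (5, 3), (5, 4), (5, 5), (5, 6), (5, 7), (6, 0), (6, 1), (6, 2), (6, 3), (6, 4), (6, 5), (6, 6), (6, 7), (9, 0), (9, 1), (9, 2), (9, 3), (9, 4), (9, 5), (9, 6), (9, 7), (10, 0), (10, 1), (10, 2), (10, 3), (10, 4), (10, 5), (10, 6), (10, 7), (13, 0), (13, 1), (13, 2), (13, 3), (13, 4), (13, 5), (13, 6), (13, 7)]

Answer: ........
........
OOOOOOOO
........
........
OOOOOOOO
OOOOOOOO
........
........
OOOOOOOO
OOOOOOOO
........
........
OOOOOOOO
........
........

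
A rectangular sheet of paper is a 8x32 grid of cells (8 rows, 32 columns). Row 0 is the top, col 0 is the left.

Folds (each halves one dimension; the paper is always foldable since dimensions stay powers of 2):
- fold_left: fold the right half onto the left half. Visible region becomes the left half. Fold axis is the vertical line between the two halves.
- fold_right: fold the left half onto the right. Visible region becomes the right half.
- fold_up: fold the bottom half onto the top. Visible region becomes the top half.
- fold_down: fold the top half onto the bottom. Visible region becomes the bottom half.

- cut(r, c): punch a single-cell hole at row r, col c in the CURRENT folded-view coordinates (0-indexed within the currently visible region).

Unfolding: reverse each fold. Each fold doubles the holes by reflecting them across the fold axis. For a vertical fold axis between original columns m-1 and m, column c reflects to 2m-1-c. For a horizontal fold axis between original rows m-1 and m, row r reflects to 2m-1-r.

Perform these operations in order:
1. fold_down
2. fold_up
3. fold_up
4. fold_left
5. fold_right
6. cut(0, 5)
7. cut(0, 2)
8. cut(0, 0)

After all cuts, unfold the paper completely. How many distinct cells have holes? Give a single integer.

Op 1 fold_down: fold axis h@4; visible region now rows[4,8) x cols[0,32) = 4x32
Op 2 fold_up: fold axis h@6; visible region now rows[4,6) x cols[0,32) = 2x32
Op 3 fold_up: fold axis h@5; visible region now rows[4,5) x cols[0,32) = 1x32
Op 4 fold_left: fold axis v@16; visible region now rows[4,5) x cols[0,16) = 1x16
Op 5 fold_right: fold axis v@8; visible region now rows[4,5) x cols[8,16) = 1x8
Op 6 cut(0, 5): punch at orig (4,13); cuts so far [(4, 13)]; region rows[4,5) x cols[8,16) = 1x8
Op 7 cut(0, 2): punch at orig (4,10); cuts so far [(4, 10), (4, 13)]; region rows[4,5) x cols[8,16) = 1x8
Op 8 cut(0, 0): punch at orig (4,8); cuts so far [(4, 8), (4, 10), (4, 13)]; region rows[4,5) x cols[8,16) = 1x8
Unfold 1 (reflect across v@8): 6 holes -> [(4, 2), (4, 5), (4, 7), (4, 8), (4, 10), (4, 13)]
Unfold 2 (reflect across v@16): 12 holes -> [(4, 2), (4, 5), (4, 7), (4, 8), (4, 10), (4, 13), (4, 18), (4, 21), (4, 23), (4, 24), (4, 26), (4, 29)]
Unfold 3 (reflect across h@5): 24 holes -> [(4, 2), (4, 5), (4, 7), (4, 8), (4, 10), (4, 13), (4, 18), (4, 21), (4, 23), (4, 24), (4, 26), (4, 29), (5, 2), (5, 5), (5, 7), (5, 8), (5, 10), (5, 13), (5, 18), (5, 21), (5, 23), (5, 24), (5, 26), (5, 29)]
Unfold 4 (reflect across h@6): 48 holes -> [(4, 2), (4, 5), (4, 7), (4, 8), (4, 10), (4, 13), (4, 18), (4, 21), (4, 23), (4, 24), (4, 26), (4, 29), (5, 2), (5, 5), (5, 7), (5, 8), (5, 10), (5, 13), (5, 18), (5, 21), (5, 23), (5, 24), (5, 26), (5, 29), (6, 2), (6, 5), (6, 7), (6, 8), (6, 10), (6, 13), (6, 18), (6, 21), (6, 23), (6, 24), (6, 26), (6, 29), (7, 2), (7, 5), (7, 7), (7, 8), (7, 10), (7, 13), (7, 18), (7, 21), (7, 23), (7, 24), (7, 26), (7, 29)]
Unfold 5 (reflect across h@4): 96 holes -> [(0, 2), (0, 5), (0, 7), (0, 8), (0, 10), (0, 13), (0, 18), (0, 21), (0, 23), (0, 24), (0, 26), (0, 29), (1, 2), (1, 5), (1, 7), (1, 8), (1, 10), (1, 13), (1, 18), (1, 21), (1, 23), (1, 24), (1, 26), (1, 29), (2, 2), (2, 5), (2, 7), (2, 8), (2, 10), (2, 13), (2, 18), (2, 21), (2, 23), (2, 24), (2, 26), (2, 29), (3, 2), (3, 5), (3, 7), (3, 8), (3, 10), (3, 13), (3, 18), (3, 21), (3, 23), (3, 24), (3, 26), (3, 29), (4, 2), (4, 5), (4, 7), (4, 8), (4, 10), (4, 13), (4, 18), (4, 21), (4, 23), (4, 24), (4, 26), (4, 29), (5, 2), (5, 5), (5, 7), (5, 8), (5, 10), (5, 13), (5, 18), (5, 21), (5, 23), (5, 24), (5, 26), (5, 29), (6, 2), (6, 5), (6, 7), (6, 8), (6, 10), (6, 13), (6, 18), (6, 21), (6, 23), (6, 24), (6, 26), (6, 29), (7, 2), (7, 5), (7, 7), (7, 8), (7, 10), (7, 13), (7, 18), (7, 21), (7, 23), (7, 24), (7, 26), (7, 29)]

Answer: 96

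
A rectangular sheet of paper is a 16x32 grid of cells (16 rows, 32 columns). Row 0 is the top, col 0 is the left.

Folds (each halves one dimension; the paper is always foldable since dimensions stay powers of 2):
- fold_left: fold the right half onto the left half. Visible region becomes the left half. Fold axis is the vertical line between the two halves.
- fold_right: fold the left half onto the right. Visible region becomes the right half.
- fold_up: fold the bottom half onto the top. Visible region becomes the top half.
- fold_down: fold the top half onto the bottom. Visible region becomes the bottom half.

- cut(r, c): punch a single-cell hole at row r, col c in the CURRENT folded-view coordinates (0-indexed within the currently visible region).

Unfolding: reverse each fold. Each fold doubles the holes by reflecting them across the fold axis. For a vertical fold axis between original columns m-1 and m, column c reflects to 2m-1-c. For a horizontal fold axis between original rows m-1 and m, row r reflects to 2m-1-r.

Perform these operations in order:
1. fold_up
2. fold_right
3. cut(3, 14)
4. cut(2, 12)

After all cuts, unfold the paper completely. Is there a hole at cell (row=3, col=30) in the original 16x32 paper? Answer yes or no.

Answer: yes

Derivation:
Op 1 fold_up: fold axis h@8; visible region now rows[0,8) x cols[0,32) = 8x32
Op 2 fold_right: fold axis v@16; visible region now rows[0,8) x cols[16,32) = 8x16
Op 3 cut(3, 14): punch at orig (3,30); cuts so far [(3, 30)]; region rows[0,8) x cols[16,32) = 8x16
Op 4 cut(2, 12): punch at orig (2,28); cuts so far [(2, 28), (3, 30)]; region rows[0,8) x cols[16,32) = 8x16
Unfold 1 (reflect across v@16): 4 holes -> [(2, 3), (2, 28), (3, 1), (3, 30)]
Unfold 2 (reflect across h@8): 8 holes -> [(2, 3), (2, 28), (3, 1), (3, 30), (12, 1), (12, 30), (13, 3), (13, 28)]
Holes: [(2, 3), (2, 28), (3, 1), (3, 30), (12, 1), (12, 30), (13, 3), (13, 28)]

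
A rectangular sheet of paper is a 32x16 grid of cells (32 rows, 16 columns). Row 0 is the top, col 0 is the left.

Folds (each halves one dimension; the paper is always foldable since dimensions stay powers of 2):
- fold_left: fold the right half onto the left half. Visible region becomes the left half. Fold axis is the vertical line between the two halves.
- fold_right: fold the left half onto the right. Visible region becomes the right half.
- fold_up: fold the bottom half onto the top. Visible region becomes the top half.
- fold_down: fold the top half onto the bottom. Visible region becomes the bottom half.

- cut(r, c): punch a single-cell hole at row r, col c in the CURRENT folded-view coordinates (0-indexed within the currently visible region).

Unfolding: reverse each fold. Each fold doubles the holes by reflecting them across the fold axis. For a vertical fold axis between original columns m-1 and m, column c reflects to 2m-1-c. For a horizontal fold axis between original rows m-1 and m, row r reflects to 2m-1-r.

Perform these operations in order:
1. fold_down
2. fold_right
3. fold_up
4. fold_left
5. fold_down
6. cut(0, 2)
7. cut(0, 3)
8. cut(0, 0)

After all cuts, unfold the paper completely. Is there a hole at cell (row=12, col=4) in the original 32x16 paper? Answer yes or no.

Op 1 fold_down: fold axis h@16; visible region now rows[16,32) x cols[0,16) = 16x16
Op 2 fold_right: fold axis v@8; visible region now rows[16,32) x cols[8,16) = 16x8
Op 3 fold_up: fold axis h@24; visible region now rows[16,24) x cols[8,16) = 8x8
Op 4 fold_left: fold axis v@12; visible region now rows[16,24) x cols[8,12) = 8x4
Op 5 fold_down: fold axis h@20; visible region now rows[20,24) x cols[8,12) = 4x4
Op 6 cut(0, 2): punch at orig (20,10); cuts so far [(20, 10)]; region rows[20,24) x cols[8,12) = 4x4
Op 7 cut(0, 3): punch at orig (20,11); cuts so far [(20, 10), (20, 11)]; region rows[20,24) x cols[8,12) = 4x4
Op 8 cut(0, 0): punch at orig (20,8); cuts so far [(20, 8), (20, 10), (20, 11)]; region rows[20,24) x cols[8,12) = 4x4
Unfold 1 (reflect across h@20): 6 holes -> [(19, 8), (19, 10), (19, 11), (20, 8), (20, 10), (20, 11)]
Unfold 2 (reflect across v@12): 12 holes -> [(19, 8), (19, 10), (19, 11), (19, 12), (19, 13), (19, 15), (20, 8), (20, 10), (20, 11), (20, 12), (20, 13), (20, 15)]
Unfold 3 (reflect across h@24): 24 holes -> [(19, 8), (19, 10), (19, 11), (19, 12), (19, 13), (19, 15), (20, 8), (20, 10), (20, 11), (20, 12), (20, 13), (20, 15), (27, 8), (27, 10), (27, 11), (27, 12), (27, 13), (27, 15), (28, 8), (28, 10), (28, 11), (28, 12), (28, 13), (28, 15)]
Unfold 4 (reflect across v@8): 48 holes -> [(19, 0), (19, 2), (19, 3), (19, 4), (19, 5), (19, 7), (19, 8), (19, 10), (19, 11), (19, 12), (19, 13), (19, 15), (20, 0), (20, 2), (20, 3), (20, 4), (20, 5), (20, 7), (20, 8), (20, 10), (20, 11), (20, 12), (20, 13), (20, 15), (27, 0), (27, 2), (27, 3), (27, 4), (27, 5), (27, 7), (27, 8), (27, 10), (27, 11), (27, 12), (27, 13), (27, 15), (28, 0), (28, 2), (28, 3), (28, 4), (28, 5), (28, 7), (28, 8), (28, 10), (28, 11), (28, 12), (28, 13), (28, 15)]
Unfold 5 (reflect across h@16): 96 holes -> [(3, 0), (3, 2), (3, 3), (3, 4), (3, 5), (3, 7), (3, 8), (3, 10), (3, 11), (3, 12), (3, 13), (3, 15), (4, 0), (4, 2), (4, 3), (4, 4), (4, 5), (4, 7), (4, 8), (4, 10), (4, 11), (4, 12), (4, 13), (4, 15), (11, 0), (11, 2), (11, 3), (11, 4), (11, 5), (11, 7), (11, 8), (11, 10), (11, 11), (11, 12), (11, 13), (11, 15), (12, 0), (12, 2), (12, 3), (12, 4), (12, 5), (12, 7), (12, 8), (12, 10), (12, 11), (12, 12), (12, 13), (12, 15), (19, 0), (19, 2), (19, 3), (19, 4), (19, 5), (19, 7), (19, 8), (19, 10), (19, 11), (19, 12), (19, 13), (19, 15), (20, 0), (20, 2), (20, 3), (20, 4), (20, 5), (20, 7), (20, 8), (20, 10), (20, 11), (20, 12), (20, 13), (20, 15), (27, 0), (27, 2), (27, 3), (27, 4), (27, 5), (27, 7), (27, 8), (27, 10), (27, 11), (27, 12), (27, 13), (27, 15), (28, 0), (28, 2), (28, 3), (28, 4), (28, 5), (28, 7), (28, 8), (28, 10), (28, 11), (28, 12), (28, 13), (28, 15)]
Holes: [(3, 0), (3, 2), (3, 3), (3, 4), (3, 5), (3, 7), (3, 8), (3, 10), (3, 11), (3, 12), (3, 13), (3, 15), (4, 0), (4, 2), (4, 3), (4, 4), (4, 5), (4, 7), (4, 8), (4, 10), (4, 11), (4, 12), (4, 13), (4, 15), (11, 0), (11, 2), (11, 3), (11, 4), (11, 5), (11, 7), (11, 8), (11, 10), (11, 11), (11, 12), (11, 13), (11, 15), (12, 0), (12, 2), (12, 3), (12, 4), (12, 5), (12, 7), (12, 8), (12, 10), (12, 11), (12, 12), (12, 13), (12, 15), (19, 0), (19, 2), (19, 3), (19, 4), (19, 5), (19, 7), (19, 8), (19, 10), (19, 11), (19, 12), (19, 13), (19, 15), (20, 0), (20, 2), (20, 3), (20, 4), (20, 5), (20, 7), (20, 8), (20, 10), (20, 11), (20, 12), (20, 13), (20, 15), (27, 0), (27, 2), (27, 3), (27, 4), (27, 5), (27, 7), (27, 8), (27, 10), (27, 11), (27, 12), (27, 13), (27, 15), (28, 0), (28, 2), (28, 3), (28, 4), (28, 5), (28, 7), (28, 8), (28, 10), (28, 11), (28, 12), (28, 13), (28, 15)]

Answer: yes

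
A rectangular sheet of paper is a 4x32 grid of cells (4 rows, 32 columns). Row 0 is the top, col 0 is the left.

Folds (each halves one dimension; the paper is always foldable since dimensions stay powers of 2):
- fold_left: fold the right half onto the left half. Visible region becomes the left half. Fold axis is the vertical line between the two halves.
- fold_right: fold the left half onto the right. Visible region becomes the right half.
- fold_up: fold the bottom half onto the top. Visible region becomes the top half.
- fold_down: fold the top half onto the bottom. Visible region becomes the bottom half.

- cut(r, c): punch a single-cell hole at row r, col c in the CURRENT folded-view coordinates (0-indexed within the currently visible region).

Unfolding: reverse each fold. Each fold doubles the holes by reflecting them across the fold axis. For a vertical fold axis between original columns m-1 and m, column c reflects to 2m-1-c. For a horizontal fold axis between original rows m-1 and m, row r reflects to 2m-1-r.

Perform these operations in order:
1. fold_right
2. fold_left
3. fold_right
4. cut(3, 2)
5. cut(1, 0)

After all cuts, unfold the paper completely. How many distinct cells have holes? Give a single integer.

Answer: 16

Derivation:
Op 1 fold_right: fold axis v@16; visible region now rows[0,4) x cols[16,32) = 4x16
Op 2 fold_left: fold axis v@24; visible region now rows[0,4) x cols[16,24) = 4x8
Op 3 fold_right: fold axis v@20; visible region now rows[0,4) x cols[20,24) = 4x4
Op 4 cut(3, 2): punch at orig (3,22); cuts so far [(3, 22)]; region rows[0,4) x cols[20,24) = 4x4
Op 5 cut(1, 0): punch at orig (1,20); cuts so far [(1, 20), (3, 22)]; region rows[0,4) x cols[20,24) = 4x4
Unfold 1 (reflect across v@20): 4 holes -> [(1, 19), (1, 20), (3, 17), (3, 22)]
Unfold 2 (reflect across v@24): 8 holes -> [(1, 19), (1, 20), (1, 27), (1, 28), (3, 17), (3, 22), (3, 25), (3, 30)]
Unfold 3 (reflect across v@16): 16 holes -> [(1, 3), (1, 4), (1, 11), (1, 12), (1, 19), (1, 20), (1, 27), (1, 28), (3, 1), (3, 6), (3, 9), (3, 14), (3, 17), (3, 22), (3, 25), (3, 30)]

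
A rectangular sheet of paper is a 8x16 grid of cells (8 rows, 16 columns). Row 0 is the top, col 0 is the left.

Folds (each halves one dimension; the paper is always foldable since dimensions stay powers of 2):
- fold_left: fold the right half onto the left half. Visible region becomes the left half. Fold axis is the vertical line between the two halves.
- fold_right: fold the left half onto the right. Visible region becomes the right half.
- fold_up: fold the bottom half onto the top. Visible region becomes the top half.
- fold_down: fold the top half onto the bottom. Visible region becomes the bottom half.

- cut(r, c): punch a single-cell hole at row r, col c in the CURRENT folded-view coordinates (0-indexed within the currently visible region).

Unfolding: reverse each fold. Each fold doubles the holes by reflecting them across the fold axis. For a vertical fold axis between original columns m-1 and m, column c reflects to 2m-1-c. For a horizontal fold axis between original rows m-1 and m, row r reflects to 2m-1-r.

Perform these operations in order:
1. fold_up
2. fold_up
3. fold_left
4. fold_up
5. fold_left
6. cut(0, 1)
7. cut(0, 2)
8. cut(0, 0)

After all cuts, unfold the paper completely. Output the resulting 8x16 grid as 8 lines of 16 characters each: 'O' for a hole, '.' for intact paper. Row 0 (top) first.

Op 1 fold_up: fold axis h@4; visible region now rows[0,4) x cols[0,16) = 4x16
Op 2 fold_up: fold axis h@2; visible region now rows[0,2) x cols[0,16) = 2x16
Op 3 fold_left: fold axis v@8; visible region now rows[0,2) x cols[0,8) = 2x8
Op 4 fold_up: fold axis h@1; visible region now rows[0,1) x cols[0,8) = 1x8
Op 5 fold_left: fold axis v@4; visible region now rows[0,1) x cols[0,4) = 1x4
Op 6 cut(0, 1): punch at orig (0,1); cuts so far [(0, 1)]; region rows[0,1) x cols[0,4) = 1x4
Op 7 cut(0, 2): punch at orig (0,2); cuts so far [(0, 1), (0, 2)]; region rows[0,1) x cols[0,4) = 1x4
Op 8 cut(0, 0): punch at orig (0,0); cuts so far [(0, 0), (0, 1), (0, 2)]; region rows[0,1) x cols[0,4) = 1x4
Unfold 1 (reflect across v@4): 6 holes -> [(0, 0), (0, 1), (0, 2), (0, 5), (0, 6), (0, 7)]
Unfold 2 (reflect across h@1): 12 holes -> [(0, 0), (0, 1), (0, 2), (0, 5), (0, 6), (0, 7), (1, 0), (1, 1), (1, 2), (1, 5), (1, 6), (1, 7)]
Unfold 3 (reflect across v@8): 24 holes -> [(0, 0), (0, 1), (0, 2), (0, 5), (0, 6), (0, 7), (0, 8), (0, 9), (0, 10), (0, 13), (0, 14), (0, 15), (1, 0), (1, 1), (1, 2), (1, 5), (1, 6), (1, 7), (1, 8), (1, 9), (1, 10), (1, 13), (1, 14), (1, 15)]
Unfold 4 (reflect across h@2): 48 holes -> [(0, 0), (0, 1), (0, 2), (0, 5), (0, 6), (0, 7), (0, 8), (0, 9), (0, 10), (0, 13), (0, 14), (0, 15), (1, 0), (1, 1), (1, 2), (1, 5), (1, 6), (1, 7), (1, 8), (1, 9), (1, 10), (1, 13), (1, 14), (1, 15), (2, 0), (2, 1), (2, 2), (2, 5), (2, 6), (2, 7), (2, 8), (2, 9), (2, 10), (2, 13), (2, 14), (2, 15), (3, 0), (3, 1), (3, 2), (3, 5), (3, 6), (3, 7), (3, 8), (3, 9), (3, 10), (3, 13), (3, 14), (3, 15)]
Unfold 5 (reflect across h@4): 96 holes -> [(0, 0), (0, 1), (0, 2), (0, 5), (0, 6), (0, 7), (0, 8), (0, 9), (0, 10), (0, 13), (0, 14), (0, 15), (1, 0), (1, 1), (1, 2), (1, 5), (1, 6), (1, 7), (1, 8), (1, 9), (1, 10), (1, 13), (1, 14), (1, 15), (2, 0), (2, 1), (2, 2), (2, 5), (2, 6), (2, 7), (2, 8), (2, 9), (2, 10), (2, 13), (2, 14), (2, 15), (3, 0), (3, 1), (3, 2), (3, 5), (3, 6), (3, 7), (3, 8), (3, 9), (3, 10), (3, 13), (3, 14), (3, 15), (4, 0), (4, 1), (4, 2), (4, 5), (4, 6), (4, 7), (4, 8), (4, 9), (4, 10), (4, 13), (4, 14), (4, 15), (5, 0), (5, 1), (5, 2), (5, 5), (5, 6), (5, 7), (5, 8), (5, 9), (5, 10), (5, 13), (5, 14), (5, 15), (6, 0), (6, 1), (6, 2), (6, 5), (6, 6), (6, 7), (6, 8), (6, 9), (6, 10), (6, 13), (6, 14), (6, 15), (7, 0), (7, 1), (7, 2), (7, 5), (7, 6), (7, 7), (7, 8), (7, 9), (7, 10), (7, 13), (7, 14), (7, 15)]

Answer: OOO..OOOOOO..OOO
OOO..OOOOOO..OOO
OOO..OOOOOO..OOO
OOO..OOOOOO..OOO
OOO..OOOOOO..OOO
OOO..OOOOOO..OOO
OOO..OOOOOO..OOO
OOO..OOOOOO..OOO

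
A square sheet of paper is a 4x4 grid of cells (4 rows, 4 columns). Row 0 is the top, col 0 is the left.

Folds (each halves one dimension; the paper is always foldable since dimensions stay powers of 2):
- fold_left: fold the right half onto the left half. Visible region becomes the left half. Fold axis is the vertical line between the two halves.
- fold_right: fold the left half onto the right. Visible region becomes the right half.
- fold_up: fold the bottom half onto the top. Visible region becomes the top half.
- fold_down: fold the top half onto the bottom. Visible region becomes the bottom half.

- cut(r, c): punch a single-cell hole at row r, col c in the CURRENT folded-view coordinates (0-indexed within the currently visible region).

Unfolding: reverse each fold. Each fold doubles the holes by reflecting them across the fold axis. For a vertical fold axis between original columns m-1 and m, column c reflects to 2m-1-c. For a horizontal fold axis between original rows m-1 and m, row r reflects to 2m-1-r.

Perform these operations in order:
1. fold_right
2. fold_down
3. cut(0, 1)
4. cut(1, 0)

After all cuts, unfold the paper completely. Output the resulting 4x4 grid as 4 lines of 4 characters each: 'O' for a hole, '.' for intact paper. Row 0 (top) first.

Op 1 fold_right: fold axis v@2; visible region now rows[0,4) x cols[2,4) = 4x2
Op 2 fold_down: fold axis h@2; visible region now rows[2,4) x cols[2,4) = 2x2
Op 3 cut(0, 1): punch at orig (2,3); cuts so far [(2, 3)]; region rows[2,4) x cols[2,4) = 2x2
Op 4 cut(1, 0): punch at orig (3,2); cuts so far [(2, 3), (3, 2)]; region rows[2,4) x cols[2,4) = 2x2
Unfold 1 (reflect across h@2): 4 holes -> [(0, 2), (1, 3), (2, 3), (3, 2)]
Unfold 2 (reflect across v@2): 8 holes -> [(0, 1), (0, 2), (1, 0), (1, 3), (2, 0), (2, 3), (3, 1), (3, 2)]

Answer: .OO.
O..O
O..O
.OO.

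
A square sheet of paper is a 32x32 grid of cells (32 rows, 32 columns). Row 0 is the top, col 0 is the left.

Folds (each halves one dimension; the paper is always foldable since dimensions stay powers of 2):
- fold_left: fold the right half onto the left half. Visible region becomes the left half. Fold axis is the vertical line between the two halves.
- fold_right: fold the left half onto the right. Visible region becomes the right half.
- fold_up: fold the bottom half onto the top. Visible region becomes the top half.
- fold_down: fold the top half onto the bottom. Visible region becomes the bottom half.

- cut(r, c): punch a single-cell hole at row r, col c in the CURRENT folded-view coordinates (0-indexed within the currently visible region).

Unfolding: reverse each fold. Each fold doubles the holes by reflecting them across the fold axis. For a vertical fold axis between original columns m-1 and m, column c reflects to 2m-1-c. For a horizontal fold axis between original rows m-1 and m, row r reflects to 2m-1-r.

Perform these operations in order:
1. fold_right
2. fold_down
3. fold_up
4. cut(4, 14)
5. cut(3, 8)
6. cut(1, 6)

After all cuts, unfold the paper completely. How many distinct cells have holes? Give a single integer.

Answer: 24

Derivation:
Op 1 fold_right: fold axis v@16; visible region now rows[0,32) x cols[16,32) = 32x16
Op 2 fold_down: fold axis h@16; visible region now rows[16,32) x cols[16,32) = 16x16
Op 3 fold_up: fold axis h@24; visible region now rows[16,24) x cols[16,32) = 8x16
Op 4 cut(4, 14): punch at orig (20,30); cuts so far [(20, 30)]; region rows[16,24) x cols[16,32) = 8x16
Op 5 cut(3, 8): punch at orig (19,24); cuts so far [(19, 24), (20, 30)]; region rows[16,24) x cols[16,32) = 8x16
Op 6 cut(1, 6): punch at orig (17,22); cuts so far [(17, 22), (19, 24), (20, 30)]; region rows[16,24) x cols[16,32) = 8x16
Unfold 1 (reflect across h@24): 6 holes -> [(17, 22), (19, 24), (20, 30), (27, 30), (28, 24), (30, 22)]
Unfold 2 (reflect across h@16): 12 holes -> [(1, 22), (3, 24), (4, 30), (11, 30), (12, 24), (14, 22), (17, 22), (19, 24), (20, 30), (27, 30), (28, 24), (30, 22)]
Unfold 3 (reflect across v@16): 24 holes -> [(1, 9), (1, 22), (3, 7), (3, 24), (4, 1), (4, 30), (11, 1), (11, 30), (12, 7), (12, 24), (14, 9), (14, 22), (17, 9), (17, 22), (19, 7), (19, 24), (20, 1), (20, 30), (27, 1), (27, 30), (28, 7), (28, 24), (30, 9), (30, 22)]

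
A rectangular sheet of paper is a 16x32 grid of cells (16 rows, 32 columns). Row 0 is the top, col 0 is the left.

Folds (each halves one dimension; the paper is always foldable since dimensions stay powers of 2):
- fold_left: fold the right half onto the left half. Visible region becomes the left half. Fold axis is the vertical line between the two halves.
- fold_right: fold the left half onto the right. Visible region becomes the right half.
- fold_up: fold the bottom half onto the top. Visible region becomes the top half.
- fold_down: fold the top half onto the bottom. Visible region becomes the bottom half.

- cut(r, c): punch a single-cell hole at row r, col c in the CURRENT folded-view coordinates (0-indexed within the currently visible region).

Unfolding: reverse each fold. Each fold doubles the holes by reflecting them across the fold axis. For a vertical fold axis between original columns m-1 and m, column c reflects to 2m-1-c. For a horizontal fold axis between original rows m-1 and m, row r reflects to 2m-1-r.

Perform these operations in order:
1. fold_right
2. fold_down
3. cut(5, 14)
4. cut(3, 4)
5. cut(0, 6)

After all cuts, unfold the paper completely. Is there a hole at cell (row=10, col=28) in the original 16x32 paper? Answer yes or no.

Answer: no

Derivation:
Op 1 fold_right: fold axis v@16; visible region now rows[0,16) x cols[16,32) = 16x16
Op 2 fold_down: fold axis h@8; visible region now rows[8,16) x cols[16,32) = 8x16
Op 3 cut(5, 14): punch at orig (13,30); cuts so far [(13, 30)]; region rows[8,16) x cols[16,32) = 8x16
Op 4 cut(3, 4): punch at orig (11,20); cuts so far [(11, 20), (13, 30)]; region rows[8,16) x cols[16,32) = 8x16
Op 5 cut(0, 6): punch at orig (8,22); cuts so far [(8, 22), (11, 20), (13, 30)]; region rows[8,16) x cols[16,32) = 8x16
Unfold 1 (reflect across h@8): 6 holes -> [(2, 30), (4, 20), (7, 22), (8, 22), (11, 20), (13, 30)]
Unfold 2 (reflect across v@16): 12 holes -> [(2, 1), (2, 30), (4, 11), (4, 20), (7, 9), (7, 22), (8, 9), (8, 22), (11, 11), (11, 20), (13, 1), (13, 30)]
Holes: [(2, 1), (2, 30), (4, 11), (4, 20), (7, 9), (7, 22), (8, 9), (8, 22), (11, 11), (11, 20), (13, 1), (13, 30)]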